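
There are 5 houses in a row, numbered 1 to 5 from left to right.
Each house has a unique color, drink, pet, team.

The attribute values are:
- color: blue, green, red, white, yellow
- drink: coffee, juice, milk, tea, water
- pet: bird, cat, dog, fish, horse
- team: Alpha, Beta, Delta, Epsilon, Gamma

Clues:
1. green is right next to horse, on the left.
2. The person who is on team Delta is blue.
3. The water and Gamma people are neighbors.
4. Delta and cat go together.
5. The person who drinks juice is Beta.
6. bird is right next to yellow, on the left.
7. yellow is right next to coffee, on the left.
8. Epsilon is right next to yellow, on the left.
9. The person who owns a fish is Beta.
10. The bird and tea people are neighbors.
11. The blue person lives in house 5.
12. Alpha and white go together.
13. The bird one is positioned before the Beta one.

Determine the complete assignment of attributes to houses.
Solution:

House | Color | Drink | Pet | Team
----------------------------------
  1   | green | water | bird | Epsilon
  2   | yellow | tea | horse | Gamma
  3   | white | coffee | dog | Alpha
  4   | red | juice | fish | Beta
  5   | blue | milk | cat | Delta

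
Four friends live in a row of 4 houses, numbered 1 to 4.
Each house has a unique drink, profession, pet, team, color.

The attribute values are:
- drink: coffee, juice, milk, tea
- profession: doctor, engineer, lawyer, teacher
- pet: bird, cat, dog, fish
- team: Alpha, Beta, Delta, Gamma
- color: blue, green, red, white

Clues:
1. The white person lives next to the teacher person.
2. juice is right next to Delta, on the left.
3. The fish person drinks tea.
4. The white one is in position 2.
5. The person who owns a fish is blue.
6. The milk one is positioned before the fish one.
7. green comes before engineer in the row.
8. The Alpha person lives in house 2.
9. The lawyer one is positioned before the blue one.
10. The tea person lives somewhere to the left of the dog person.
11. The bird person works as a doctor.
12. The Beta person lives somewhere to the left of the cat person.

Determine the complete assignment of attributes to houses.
Solution:

House | Drink | Profession | Pet | Team | Color
-----------------------------------------------
  1   | milk | doctor | bird | Beta | green
  2   | juice | lawyer | cat | Alpha | white
  3   | tea | teacher | fish | Delta | blue
  4   | coffee | engineer | dog | Gamma | red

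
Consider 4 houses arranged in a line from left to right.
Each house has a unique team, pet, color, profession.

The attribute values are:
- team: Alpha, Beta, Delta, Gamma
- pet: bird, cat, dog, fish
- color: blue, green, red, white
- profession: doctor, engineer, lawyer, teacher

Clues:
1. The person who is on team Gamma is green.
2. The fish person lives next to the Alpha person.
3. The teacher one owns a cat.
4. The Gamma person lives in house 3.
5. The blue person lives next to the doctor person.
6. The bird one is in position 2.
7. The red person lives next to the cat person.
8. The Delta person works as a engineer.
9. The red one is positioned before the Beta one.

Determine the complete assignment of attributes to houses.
Solution:

House | Team | Pet | Color | Profession
---------------------------------------
  1   | Delta | fish | blue | engineer
  2   | Alpha | bird | red | doctor
  3   | Gamma | cat | green | teacher
  4   | Beta | dog | white | lawyer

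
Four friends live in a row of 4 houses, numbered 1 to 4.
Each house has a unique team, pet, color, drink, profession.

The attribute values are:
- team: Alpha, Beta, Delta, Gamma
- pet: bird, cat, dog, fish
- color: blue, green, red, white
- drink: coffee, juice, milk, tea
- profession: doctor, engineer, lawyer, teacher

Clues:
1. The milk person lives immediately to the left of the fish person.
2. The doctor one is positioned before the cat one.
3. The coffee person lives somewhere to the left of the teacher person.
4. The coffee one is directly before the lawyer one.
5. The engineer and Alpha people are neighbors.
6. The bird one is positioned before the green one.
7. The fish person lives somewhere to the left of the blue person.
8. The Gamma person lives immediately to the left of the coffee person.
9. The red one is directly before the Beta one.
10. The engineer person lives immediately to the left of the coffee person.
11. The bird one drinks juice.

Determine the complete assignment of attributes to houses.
Solution:

House | Team | Pet | Color | Drink | Profession
-----------------------------------------------
  1   | Gamma | dog | white | milk | engineer
  2   | Alpha | fish | red | coffee | doctor
  3   | Beta | bird | blue | juice | lawyer
  4   | Delta | cat | green | tea | teacher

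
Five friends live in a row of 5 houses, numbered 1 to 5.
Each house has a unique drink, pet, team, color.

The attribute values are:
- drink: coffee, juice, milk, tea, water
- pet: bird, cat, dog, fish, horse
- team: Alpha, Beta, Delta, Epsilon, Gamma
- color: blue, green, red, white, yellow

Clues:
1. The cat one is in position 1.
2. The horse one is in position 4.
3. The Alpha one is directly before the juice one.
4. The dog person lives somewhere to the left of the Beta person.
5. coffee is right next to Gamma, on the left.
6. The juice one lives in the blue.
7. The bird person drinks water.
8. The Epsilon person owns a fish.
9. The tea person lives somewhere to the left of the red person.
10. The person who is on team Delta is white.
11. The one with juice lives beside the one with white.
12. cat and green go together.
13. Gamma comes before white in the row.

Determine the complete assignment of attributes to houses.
Solution:

House | Drink | Pet | Team | Color
----------------------------------
  1   | coffee | cat | Alpha | green
  2   | juice | dog | Gamma | blue
  3   | water | bird | Delta | white
  4   | tea | horse | Beta | yellow
  5   | milk | fish | Epsilon | red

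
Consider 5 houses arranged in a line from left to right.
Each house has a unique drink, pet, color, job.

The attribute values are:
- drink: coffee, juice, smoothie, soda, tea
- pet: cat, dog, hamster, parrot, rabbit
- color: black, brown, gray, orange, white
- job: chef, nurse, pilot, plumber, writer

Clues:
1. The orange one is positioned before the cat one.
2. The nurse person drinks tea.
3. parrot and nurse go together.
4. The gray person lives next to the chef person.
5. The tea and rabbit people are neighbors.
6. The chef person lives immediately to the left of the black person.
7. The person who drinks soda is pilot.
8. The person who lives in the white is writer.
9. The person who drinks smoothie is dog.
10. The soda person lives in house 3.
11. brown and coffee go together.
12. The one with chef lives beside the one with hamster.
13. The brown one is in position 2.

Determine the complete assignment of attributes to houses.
Solution:

House | Drink | Pet | Color | Job
---------------------------------
  1   | tea | parrot | gray | nurse
  2   | coffee | rabbit | brown | chef
  3   | soda | hamster | black | pilot
  4   | smoothie | dog | orange | plumber
  5   | juice | cat | white | writer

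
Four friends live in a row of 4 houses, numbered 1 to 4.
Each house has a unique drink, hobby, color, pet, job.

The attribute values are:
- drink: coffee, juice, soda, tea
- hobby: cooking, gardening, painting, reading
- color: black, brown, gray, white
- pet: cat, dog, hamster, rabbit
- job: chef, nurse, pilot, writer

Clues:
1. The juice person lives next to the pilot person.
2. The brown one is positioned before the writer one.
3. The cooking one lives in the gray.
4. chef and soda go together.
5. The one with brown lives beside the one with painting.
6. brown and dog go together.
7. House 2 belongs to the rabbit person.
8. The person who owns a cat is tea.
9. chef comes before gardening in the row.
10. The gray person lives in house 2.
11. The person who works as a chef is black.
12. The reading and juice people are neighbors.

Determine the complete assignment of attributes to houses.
Solution:

House | Drink | Hobby | Color | Pet | Job
-----------------------------------------
  1   | soda | reading | black | hamster | chef
  2   | juice | cooking | gray | rabbit | nurse
  3   | coffee | gardening | brown | dog | pilot
  4   | tea | painting | white | cat | writer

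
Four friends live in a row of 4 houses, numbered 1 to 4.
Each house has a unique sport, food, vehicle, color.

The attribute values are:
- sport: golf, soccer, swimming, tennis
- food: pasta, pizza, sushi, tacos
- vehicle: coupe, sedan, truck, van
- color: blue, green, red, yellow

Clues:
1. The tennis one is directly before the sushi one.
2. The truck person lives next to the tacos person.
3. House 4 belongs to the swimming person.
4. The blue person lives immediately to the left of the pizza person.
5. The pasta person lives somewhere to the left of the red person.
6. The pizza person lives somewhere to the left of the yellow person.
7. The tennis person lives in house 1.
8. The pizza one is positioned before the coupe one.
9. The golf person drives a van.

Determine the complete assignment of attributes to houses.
Solution:

House | Sport | Food | Vehicle | Color
--------------------------------------
  1   | tennis | pasta | sedan | green
  2   | golf | sushi | van | blue
  3   | soccer | pizza | truck | red
  4   | swimming | tacos | coupe | yellow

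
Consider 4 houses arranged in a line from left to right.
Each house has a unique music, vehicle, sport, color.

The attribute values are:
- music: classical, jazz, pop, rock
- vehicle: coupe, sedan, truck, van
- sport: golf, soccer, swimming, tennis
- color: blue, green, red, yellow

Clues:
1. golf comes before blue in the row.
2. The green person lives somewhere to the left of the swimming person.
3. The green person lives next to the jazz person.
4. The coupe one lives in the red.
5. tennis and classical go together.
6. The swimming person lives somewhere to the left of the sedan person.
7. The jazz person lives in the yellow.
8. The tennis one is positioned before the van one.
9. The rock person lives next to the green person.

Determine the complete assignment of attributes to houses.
Solution:

House | Music | Vehicle | Sport | Color
---------------------------------------
  1   | rock | coupe | golf | red
  2   | classical | truck | tennis | green
  3   | jazz | van | swimming | yellow
  4   | pop | sedan | soccer | blue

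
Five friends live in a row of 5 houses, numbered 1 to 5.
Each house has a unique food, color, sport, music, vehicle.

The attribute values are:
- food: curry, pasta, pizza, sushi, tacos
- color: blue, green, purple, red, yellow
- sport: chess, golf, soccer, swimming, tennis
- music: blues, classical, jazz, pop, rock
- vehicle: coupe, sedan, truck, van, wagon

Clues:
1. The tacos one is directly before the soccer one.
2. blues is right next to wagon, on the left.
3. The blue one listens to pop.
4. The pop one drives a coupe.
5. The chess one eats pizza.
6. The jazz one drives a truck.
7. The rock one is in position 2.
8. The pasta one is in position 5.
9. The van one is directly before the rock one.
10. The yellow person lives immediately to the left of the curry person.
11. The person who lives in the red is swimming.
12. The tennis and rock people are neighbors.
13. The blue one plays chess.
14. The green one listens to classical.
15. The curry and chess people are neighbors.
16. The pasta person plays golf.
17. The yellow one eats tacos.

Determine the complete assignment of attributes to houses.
Solution:

House | Food | Color | Sport | Music | Vehicle
----------------------------------------------
  1   | tacos | yellow | tennis | blues | van
  2   | curry | purple | soccer | rock | wagon
  3   | pizza | blue | chess | pop | coupe
  4   | sushi | red | swimming | jazz | truck
  5   | pasta | green | golf | classical | sedan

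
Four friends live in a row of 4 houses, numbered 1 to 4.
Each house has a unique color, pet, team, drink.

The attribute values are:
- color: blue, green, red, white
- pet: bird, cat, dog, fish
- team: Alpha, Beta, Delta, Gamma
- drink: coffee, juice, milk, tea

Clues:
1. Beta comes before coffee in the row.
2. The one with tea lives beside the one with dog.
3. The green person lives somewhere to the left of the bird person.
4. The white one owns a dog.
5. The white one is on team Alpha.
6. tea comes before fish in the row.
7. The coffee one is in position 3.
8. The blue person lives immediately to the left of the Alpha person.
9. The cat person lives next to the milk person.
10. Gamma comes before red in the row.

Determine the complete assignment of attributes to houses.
Solution:

House | Color | Pet | Team | Drink
----------------------------------
  1   | blue | cat | Beta | tea
  2   | white | dog | Alpha | milk
  3   | green | fish | Gamma | coffee
  4   | red | bird | Delta | juice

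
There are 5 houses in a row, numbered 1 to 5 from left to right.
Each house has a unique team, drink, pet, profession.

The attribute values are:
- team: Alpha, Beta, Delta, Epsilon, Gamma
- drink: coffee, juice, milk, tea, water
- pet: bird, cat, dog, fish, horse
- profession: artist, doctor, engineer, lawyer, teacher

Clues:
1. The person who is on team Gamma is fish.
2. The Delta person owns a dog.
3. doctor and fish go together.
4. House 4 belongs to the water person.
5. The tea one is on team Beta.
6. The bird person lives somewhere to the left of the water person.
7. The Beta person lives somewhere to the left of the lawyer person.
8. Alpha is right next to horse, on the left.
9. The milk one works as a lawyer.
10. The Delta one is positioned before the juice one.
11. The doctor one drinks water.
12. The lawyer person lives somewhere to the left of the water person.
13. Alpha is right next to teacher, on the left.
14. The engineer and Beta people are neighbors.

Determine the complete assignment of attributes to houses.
Solution:

House | Team | Drink | Pet | Profession
---------------------------------------
  1   | Alpha | coffee | bird | engineer
  2   | Beta | tea | horse | teacher
  3   | Delta | milk | dog | lawyer
  4   | Gamma | water | fish | doctor
  5   | Epsilon | juice | cat | artist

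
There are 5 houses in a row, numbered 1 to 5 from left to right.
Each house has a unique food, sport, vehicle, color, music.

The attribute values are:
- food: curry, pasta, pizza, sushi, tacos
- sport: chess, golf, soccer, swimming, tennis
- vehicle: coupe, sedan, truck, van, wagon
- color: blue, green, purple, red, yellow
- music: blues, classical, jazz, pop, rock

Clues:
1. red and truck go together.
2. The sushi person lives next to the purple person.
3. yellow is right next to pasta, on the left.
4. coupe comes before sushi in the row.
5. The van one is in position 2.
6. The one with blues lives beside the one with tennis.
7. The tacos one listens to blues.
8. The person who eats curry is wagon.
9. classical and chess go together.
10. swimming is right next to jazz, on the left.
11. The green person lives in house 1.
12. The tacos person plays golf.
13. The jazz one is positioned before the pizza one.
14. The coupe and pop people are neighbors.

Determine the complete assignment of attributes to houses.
Solution:

House | Food | Sport | Vehicle | Color | Music
----------------------------------------------
  1   | tacos | golf | coupe | green | blues
  2   | sushi | tennis | van | yellow | pop
  3   | pasta | swimming | sedan | purple | rock
  4   | curry | soccer | wagon | blue | jazz
  5   | pizza | chess | truck | red | classical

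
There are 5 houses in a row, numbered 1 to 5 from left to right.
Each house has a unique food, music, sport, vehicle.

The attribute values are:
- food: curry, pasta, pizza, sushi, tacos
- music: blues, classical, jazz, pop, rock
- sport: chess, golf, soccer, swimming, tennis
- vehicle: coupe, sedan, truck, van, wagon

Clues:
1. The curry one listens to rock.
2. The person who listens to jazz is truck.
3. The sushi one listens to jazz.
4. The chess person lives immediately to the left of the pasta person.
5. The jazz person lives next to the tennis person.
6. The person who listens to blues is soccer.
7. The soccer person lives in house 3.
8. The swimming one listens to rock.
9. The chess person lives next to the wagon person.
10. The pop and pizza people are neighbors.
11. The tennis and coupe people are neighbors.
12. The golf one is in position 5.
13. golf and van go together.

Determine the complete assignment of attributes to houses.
Solution:

House | Food | Music | Sport | Vehicle
--------------------------------------
  1   | sushi | jazz | chess | truck
  2   | pasta | pop | tennis | wagon
  3   | pizza | blues | soccer | coupe
  4   | curry | rock | swimming | sedan
  5   | tacos | classical | golf | van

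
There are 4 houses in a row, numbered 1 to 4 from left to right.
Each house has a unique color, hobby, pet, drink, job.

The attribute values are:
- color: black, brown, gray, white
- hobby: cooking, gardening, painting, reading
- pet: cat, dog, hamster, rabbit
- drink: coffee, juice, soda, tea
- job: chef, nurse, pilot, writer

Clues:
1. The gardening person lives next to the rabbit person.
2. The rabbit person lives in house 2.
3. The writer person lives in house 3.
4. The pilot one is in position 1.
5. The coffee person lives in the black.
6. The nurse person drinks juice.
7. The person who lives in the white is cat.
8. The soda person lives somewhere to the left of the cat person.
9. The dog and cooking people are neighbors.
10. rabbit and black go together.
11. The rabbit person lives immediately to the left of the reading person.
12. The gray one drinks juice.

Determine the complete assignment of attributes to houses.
Solution:

House | Color | Hobby | Pet | Drink | Job
-----------------------------------------
  1   | brown | gardening | dog | soda | pilot
  2   | black | cooking | rabbit | coffee | chef
  3   | white | reading | cat | tea | writer
  4   | gray | painting | hamster | juice | nurse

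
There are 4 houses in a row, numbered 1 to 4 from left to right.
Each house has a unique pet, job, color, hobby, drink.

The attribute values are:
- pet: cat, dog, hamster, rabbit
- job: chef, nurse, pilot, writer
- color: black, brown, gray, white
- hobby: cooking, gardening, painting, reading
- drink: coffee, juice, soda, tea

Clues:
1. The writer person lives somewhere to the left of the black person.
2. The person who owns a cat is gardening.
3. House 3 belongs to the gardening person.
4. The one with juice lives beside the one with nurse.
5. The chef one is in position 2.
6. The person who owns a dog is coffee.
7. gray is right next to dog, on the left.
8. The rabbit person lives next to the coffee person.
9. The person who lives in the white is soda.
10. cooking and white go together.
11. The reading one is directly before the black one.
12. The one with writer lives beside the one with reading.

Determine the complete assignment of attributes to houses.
Solution:

House | Pet | Job | Color | Hobby | Drink
-----------------------------------------
  1   | rabbit | writer | gray | painting | tea
  2   | dog | chef | brown | reading | coffee
  3   | cat | pilot | black | gardening | juice
  4   | hamster | nurse | white | cooking | soda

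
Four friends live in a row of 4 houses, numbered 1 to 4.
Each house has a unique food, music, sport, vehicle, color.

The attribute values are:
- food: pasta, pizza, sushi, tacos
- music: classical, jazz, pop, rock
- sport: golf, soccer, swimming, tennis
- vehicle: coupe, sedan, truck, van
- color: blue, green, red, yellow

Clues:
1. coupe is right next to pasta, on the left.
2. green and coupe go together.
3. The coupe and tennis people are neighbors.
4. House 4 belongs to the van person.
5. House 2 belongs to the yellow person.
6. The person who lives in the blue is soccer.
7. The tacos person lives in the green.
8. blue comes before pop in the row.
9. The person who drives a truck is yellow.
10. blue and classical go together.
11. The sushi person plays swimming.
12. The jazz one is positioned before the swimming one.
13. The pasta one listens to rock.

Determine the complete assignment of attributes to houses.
Solution:

House | Food | Music | Sport | Vehicle | Color
----------------------------------------------
  1   | tacos | jazz | golf | coupe | green
  2   | pasta | rock | tennis | truck | yellow
  3   | pizza | classical | soccer | sedan | blue
  4   | sushi | pop | swimming | van | red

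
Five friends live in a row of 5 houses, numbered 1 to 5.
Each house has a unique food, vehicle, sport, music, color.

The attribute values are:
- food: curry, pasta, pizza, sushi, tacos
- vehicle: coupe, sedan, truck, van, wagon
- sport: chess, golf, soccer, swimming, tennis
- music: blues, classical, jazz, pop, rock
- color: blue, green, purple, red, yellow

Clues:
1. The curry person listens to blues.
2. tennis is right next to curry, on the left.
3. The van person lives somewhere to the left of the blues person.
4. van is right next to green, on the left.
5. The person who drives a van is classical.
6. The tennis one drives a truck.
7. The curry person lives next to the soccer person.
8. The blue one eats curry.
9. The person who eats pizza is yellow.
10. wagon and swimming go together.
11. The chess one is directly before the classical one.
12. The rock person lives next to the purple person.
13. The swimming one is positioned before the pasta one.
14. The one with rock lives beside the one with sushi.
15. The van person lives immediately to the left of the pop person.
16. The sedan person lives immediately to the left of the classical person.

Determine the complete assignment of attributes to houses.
Solution:

House | Food | Vehicle | Sport | Music | Color
----------------------------------------------
  1   | pizza | sedan | chess | rock | yellow
  2   | sushi | van | golf | classical | purple
  3   | tacos | truck | tennis | pop | green
  4   | curry | wagon | swimming | blues | blue
  5   | pasta | coupe | soccer | jazz | red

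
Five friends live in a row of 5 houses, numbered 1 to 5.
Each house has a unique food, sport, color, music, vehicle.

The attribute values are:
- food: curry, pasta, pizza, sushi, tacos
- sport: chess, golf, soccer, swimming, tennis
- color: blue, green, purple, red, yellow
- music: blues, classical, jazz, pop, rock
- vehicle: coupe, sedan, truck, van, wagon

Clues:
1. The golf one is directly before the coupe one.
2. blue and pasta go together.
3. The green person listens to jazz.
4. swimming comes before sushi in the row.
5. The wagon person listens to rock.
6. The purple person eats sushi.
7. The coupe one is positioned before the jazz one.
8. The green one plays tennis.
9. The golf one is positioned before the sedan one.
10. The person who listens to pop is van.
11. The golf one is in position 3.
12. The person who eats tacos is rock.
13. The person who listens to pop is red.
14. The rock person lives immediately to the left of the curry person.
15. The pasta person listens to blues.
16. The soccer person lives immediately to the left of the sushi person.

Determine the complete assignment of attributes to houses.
Solution:

House | Food | Sport | Color | Music | Vehicle
----------------------------------------------
  1   | tacos | swimming | yellow | rock | wagon
  2   | curry | soccer | red | pop | van
  3   | sushi | golf | purple | classical | truck
  4   | pasta | chess | blue | blues | coupe
  5   | pizza | tennis | green | jazz | sedan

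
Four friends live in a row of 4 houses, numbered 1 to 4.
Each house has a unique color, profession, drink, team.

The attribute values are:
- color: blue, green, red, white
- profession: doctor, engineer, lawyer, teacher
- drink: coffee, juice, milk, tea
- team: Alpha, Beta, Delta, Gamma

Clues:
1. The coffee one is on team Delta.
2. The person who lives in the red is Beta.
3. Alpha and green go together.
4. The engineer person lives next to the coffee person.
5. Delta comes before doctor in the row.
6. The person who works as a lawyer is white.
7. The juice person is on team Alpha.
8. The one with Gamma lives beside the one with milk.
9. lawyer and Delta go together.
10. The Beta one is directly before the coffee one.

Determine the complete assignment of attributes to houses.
Solution:

House | Color | Profession | Drink | Team
-----------------------------------------
  1   | blue | teacher | tea | Gamma
  2   | red | engineer | milk | Beta
  3   | white | lawyer | coffee | Delta
  4   | green | doctor | juice | Alpha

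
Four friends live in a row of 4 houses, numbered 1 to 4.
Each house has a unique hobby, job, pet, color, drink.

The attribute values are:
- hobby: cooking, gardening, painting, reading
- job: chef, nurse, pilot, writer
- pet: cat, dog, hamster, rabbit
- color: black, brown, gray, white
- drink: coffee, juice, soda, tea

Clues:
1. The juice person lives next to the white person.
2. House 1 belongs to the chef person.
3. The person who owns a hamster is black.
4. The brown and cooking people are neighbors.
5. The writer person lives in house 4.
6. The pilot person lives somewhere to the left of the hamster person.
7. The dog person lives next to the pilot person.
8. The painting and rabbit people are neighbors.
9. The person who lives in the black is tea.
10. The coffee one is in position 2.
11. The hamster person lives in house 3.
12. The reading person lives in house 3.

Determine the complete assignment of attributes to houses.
Solution:

House | Hobby | Job | Pet | Color | Drink
-----------------------------------------
  1   | painting | chef | dog | brown | juice
  2   | cooking | pilot | rabbit | white | coffee
  3   | reading | nurse | hamster | black | tea
  4   | gardening | writer | cat | gray | soda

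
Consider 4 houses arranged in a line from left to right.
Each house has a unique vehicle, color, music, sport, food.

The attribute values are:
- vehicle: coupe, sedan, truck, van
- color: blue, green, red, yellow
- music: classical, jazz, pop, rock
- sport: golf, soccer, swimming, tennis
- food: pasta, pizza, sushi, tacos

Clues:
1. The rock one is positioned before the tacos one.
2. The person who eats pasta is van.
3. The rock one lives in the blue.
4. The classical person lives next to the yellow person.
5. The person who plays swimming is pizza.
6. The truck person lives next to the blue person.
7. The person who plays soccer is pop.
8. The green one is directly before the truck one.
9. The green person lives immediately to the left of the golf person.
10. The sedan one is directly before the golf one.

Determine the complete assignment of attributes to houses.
Solution:

House | Vehicle | Color | Music | Sport | Food
----------------------------------------------
  1   | sedan | green | classical | swimming | pizza
  2   | truck | yellow | jazz | golf | sushi
  3   | van | blue | rock | tennis | pasta
  4   | coupe | red | pop | soccer | tacos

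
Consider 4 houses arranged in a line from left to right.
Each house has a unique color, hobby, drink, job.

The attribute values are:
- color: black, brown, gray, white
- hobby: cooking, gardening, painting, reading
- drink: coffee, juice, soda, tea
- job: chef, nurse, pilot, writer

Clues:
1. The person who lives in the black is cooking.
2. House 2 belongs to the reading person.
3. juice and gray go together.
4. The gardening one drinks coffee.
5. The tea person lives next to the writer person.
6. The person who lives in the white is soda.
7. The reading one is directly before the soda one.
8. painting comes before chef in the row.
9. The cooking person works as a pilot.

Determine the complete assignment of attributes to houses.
Solution:

House | Color | Hobby | Drink | Job
-----------------------------------
  1   | black | cooking | tea | pilot
  2   | gray | reading | juice | writer
  3   | white | painting | soda | nurse
  4   | brown | gardening | coffee | chef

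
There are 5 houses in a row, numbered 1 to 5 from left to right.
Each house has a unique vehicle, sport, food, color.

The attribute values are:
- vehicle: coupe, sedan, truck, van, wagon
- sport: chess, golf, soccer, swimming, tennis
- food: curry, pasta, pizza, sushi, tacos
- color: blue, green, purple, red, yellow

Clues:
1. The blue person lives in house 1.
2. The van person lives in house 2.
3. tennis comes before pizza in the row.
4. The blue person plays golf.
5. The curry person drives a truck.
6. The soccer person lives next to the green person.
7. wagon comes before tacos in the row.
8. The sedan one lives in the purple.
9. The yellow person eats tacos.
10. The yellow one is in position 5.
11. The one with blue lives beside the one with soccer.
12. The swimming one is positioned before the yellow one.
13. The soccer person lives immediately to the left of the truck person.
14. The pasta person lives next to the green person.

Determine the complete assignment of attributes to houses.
Solution:

House | Vehicle | Sport | Food | Color
--------------------------------------
  1   | wagon | golf | sushi | blue
  2   | van | soccer | pasta | red
  3   | truck | tennis | curry | green
  4   | sedan | swimming | pizza | purple
  5   | coupe | chess | tacos | yellow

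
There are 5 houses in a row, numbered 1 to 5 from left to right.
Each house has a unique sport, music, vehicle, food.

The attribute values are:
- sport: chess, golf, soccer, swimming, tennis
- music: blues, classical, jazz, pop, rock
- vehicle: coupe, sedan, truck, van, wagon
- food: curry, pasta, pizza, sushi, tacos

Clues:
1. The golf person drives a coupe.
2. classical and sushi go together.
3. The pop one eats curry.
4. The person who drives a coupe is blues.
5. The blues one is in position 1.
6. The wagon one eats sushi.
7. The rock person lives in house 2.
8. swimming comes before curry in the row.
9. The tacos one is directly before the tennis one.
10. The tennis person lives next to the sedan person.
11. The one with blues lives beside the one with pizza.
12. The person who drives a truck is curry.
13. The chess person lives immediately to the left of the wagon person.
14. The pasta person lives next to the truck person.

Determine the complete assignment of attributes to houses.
Solution:

House | Sport | Music | Vehicle | Food
--------------------------------------
  1   | golf | blues | coupe | tacos
  2   | tennis | rock | van | pizza
  3   | swimming | jazz | sedan | pasta
  4   | chess | pop | truck | curry
  5   | soccer | classical | wagon | sushi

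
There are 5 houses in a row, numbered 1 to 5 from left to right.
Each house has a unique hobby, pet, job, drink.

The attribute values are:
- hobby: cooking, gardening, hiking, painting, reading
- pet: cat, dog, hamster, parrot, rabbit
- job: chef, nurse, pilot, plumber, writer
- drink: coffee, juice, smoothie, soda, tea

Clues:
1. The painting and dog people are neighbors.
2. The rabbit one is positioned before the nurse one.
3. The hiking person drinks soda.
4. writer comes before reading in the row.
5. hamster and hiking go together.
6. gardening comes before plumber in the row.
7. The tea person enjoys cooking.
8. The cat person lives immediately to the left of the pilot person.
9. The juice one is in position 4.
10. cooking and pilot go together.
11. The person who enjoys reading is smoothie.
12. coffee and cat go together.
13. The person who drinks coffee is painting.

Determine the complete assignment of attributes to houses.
Solution:

House | Hobby | Pet | Job | Drink
---------------------------------
  1   | painting | cat | writer | coffee
  2   | cooking | dog | pilot | tea
  3   | reading | rabbit | chef | smoothie
  4   | gardening | parrot | nurse | juice
  5   | hiking | hamster | plumber | soda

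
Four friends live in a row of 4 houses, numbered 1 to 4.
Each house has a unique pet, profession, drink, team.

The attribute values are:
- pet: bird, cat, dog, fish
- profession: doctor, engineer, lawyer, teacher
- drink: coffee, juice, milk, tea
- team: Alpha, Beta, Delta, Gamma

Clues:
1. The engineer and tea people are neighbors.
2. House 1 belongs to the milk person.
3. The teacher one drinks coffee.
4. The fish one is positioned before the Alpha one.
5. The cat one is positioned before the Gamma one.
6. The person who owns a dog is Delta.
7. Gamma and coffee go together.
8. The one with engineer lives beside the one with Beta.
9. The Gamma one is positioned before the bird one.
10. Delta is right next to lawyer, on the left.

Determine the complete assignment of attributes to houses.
Solution:

House | Pet | Profession | Drink | Team
---------------------------------------
  1   | dog | engineer | milk | Delta
  2   | cat | lawyer | tea | Beta
  3   | fish | teacher | coffee | Gamma
  4   | bird | doctor | juice | Alpha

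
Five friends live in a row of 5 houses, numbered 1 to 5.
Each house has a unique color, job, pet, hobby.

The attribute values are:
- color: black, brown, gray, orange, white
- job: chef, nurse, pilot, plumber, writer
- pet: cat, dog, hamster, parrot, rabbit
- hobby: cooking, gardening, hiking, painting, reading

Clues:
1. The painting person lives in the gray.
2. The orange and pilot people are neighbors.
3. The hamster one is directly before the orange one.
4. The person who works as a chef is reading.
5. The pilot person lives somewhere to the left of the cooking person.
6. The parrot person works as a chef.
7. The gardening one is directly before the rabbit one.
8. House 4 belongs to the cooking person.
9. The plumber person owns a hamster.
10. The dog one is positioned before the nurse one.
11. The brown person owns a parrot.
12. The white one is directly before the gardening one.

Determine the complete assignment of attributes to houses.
Solution:

House | Color | Job | Pet | Hobby
---------------------------------
  1   | white | plumber | hamster | hiking
  2   | orange | writer | dog | gardening
  3   | gray | pilot | rabbit | painting
  4   | black | nurse | cat | cooking
  5   | brown | chef | parrot | reading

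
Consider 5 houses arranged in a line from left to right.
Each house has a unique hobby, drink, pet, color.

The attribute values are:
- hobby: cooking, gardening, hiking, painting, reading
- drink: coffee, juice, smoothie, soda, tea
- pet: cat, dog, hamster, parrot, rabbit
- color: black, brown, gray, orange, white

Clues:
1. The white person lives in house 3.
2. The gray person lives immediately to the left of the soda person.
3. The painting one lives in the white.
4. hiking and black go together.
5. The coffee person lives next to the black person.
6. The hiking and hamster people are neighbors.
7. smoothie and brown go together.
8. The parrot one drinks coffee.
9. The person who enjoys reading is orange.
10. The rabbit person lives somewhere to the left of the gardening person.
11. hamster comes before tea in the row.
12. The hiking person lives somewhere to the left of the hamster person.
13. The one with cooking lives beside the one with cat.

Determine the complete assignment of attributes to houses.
Solution:

House | Hobby | Drink | Pet | Color
-----------------------------------
  1   | cooking | coffee | parrot | gray
  2   | hiking | soda | cat | black
  3   | painting | juice | hamster | white
  4   | reading | tea | rabbit | orange
  5   | gardening | smoothie | dog | brown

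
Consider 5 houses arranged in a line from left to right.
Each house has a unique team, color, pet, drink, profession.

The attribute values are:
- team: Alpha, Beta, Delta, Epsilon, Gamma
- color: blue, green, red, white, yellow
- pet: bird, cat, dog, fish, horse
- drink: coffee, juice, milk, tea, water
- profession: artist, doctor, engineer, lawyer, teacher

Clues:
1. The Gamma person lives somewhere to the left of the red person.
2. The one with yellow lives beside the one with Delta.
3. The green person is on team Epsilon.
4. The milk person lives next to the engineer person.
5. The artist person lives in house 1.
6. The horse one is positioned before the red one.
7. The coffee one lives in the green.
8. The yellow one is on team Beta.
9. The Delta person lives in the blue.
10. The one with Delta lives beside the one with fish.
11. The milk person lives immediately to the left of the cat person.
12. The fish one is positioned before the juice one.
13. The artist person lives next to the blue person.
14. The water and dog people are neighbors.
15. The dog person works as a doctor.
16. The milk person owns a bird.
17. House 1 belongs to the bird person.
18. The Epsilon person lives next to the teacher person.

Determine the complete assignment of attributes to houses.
Solution:

House | Team | Color | Pet | Drink | Profession
-----------------------------------------------
  1   | Beta | yellow | bird | milk | artist
  2   | Delta | blue | cat | tea | engineer
  3   | Epsilon | green | fish | coffee | lawyer
  4   | Gamma | white | horse | water | teacher
  5   | Alpha | red | dog | juice | doctor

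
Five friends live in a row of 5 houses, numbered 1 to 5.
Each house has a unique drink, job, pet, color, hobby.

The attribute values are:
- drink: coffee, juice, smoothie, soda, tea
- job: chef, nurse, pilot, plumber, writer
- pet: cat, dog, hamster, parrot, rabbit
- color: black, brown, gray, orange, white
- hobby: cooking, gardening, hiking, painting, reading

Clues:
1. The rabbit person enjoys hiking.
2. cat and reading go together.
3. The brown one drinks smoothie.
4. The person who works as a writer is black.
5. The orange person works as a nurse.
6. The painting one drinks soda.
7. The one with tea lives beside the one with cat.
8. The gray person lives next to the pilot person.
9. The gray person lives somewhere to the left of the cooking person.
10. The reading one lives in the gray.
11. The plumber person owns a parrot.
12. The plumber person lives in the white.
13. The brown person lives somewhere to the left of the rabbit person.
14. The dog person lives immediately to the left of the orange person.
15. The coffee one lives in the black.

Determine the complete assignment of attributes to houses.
Solution:

House | Drink | Job | Pet | Color | Hobby
-----------------------------------------
  1   | tea | plumber | parrot | white | gardening
  2   | juice | chef | cat | gray | reading
  3   | smoothie | pilot | dog | brown | cooking
  4   | soda | nurse | hamster | orange | painting
  5   | coffee | writer | rabbit | black | hiking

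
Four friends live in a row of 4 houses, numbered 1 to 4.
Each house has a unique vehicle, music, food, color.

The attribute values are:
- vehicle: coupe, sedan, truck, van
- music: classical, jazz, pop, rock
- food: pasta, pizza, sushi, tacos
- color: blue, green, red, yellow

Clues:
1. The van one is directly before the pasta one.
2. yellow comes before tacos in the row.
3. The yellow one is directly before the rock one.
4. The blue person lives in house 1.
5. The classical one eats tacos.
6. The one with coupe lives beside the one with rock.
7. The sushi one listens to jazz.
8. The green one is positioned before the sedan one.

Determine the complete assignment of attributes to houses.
Solution:

House | Vehicle | Music | Food | Color
--------------------------------------
  1   | van | jazz | sushi | blue
  2   | coupe | pop | pasta | yellow
  3   | truck | rock | pizza | green
  4   | sedan | classical | tacos | red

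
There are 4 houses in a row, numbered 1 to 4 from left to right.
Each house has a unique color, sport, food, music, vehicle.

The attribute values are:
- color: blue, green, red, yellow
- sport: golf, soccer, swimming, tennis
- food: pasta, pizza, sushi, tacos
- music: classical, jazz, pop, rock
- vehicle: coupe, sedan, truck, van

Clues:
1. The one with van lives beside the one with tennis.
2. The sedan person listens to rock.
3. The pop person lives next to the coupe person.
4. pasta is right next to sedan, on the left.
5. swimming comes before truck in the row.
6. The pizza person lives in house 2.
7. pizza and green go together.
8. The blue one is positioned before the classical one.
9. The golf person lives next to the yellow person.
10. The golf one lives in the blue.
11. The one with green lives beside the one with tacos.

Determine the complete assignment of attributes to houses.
Solution:

House | Color | Sport | Food | Music | Vehicle
----------------------------------------------
  1   | red | swimming | pasta | jazz | van
  2   | green | tennis | pizza | rock | sedan
  3   | blue | golf | tacos | pop | truck
  4   | yellow | soccer | sushi | classical | coupe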